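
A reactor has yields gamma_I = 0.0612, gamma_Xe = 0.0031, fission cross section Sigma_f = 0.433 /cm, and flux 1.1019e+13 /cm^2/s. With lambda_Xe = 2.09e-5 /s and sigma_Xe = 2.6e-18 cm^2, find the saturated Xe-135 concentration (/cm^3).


Xe_eq = (gamma_I + gamma_Xe) * Sigma_f * phi / (lambda_Xe + sigma_Xe * phi)
Numerator = (0.0612 + 0.0031) * 0.433 * 1.1019e+13 = 3.067899e+11
Denominator = 2.09e-5 + 2.6e-18 * 1.1019e+13 = 4.954940e-05
Xe_eq = 3.067899e+11 / 4.954940e-05 = 6.1916e+15 /cm^3

6.1916e+15


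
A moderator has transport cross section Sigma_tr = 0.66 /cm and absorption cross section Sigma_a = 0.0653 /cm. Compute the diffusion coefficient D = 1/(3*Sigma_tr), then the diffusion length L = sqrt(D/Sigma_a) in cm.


D = 1 / (3 * Sigma_tr) = 1 / (3 * 0.66) = 0.5050505 cm
L = sqrt(D / Sigma_a)
L = sqrt(0.5050505 / 0.0653)
L = 2.7811 cm

2.7811


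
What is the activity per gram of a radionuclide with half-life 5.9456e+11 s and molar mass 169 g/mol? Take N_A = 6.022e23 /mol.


lambda = ln(2) / t_half = ln(2) / 5.9456e+11 = 1.165815e-12 /s
SA = lambda * N_A / M
SA = 1.165815e-12 * 6.022e23 / 169
SA = 4.1542e+09 Bq/g

4.1542e+09


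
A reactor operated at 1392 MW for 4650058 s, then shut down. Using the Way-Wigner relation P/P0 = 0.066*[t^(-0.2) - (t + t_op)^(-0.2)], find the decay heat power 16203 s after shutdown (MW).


P/P0 = 0.066 * [t^(-0.2) - (t + t_op)^(-0.2)]
P/P0 = 0.066 * [16203^(-0.2) - (16203 + 4650058)^(-0.2)]
P/P0 = 0.066 * [0.1439067 - 0.04636670] = 0.006437640
P = 1392 * 0.006437640 = 8.9612 MW

8.9612


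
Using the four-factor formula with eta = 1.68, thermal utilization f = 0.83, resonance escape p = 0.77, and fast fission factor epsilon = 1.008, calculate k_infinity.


k_inf = eta * f * p * epsilon
k_inf = 1.68 * 0.83 * 0.77 * 1.008
k_inf = 1.0823

1.0823


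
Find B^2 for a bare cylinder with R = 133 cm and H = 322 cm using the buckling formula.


B^2 = (2.405/R)^2 + (pi/H)^2
B^2 = (2.405/133)^2 + (pi/322)^2
B^2 = 4.2217e-04 /cm^2

4.2217e-04


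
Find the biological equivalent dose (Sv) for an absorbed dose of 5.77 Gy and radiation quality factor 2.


H = D * Q
H = 5.77 * 2
H = 11.540 Sv

11.540


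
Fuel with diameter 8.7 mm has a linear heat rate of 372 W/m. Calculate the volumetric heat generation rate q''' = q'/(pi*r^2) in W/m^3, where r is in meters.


r = D / 2 / 1000 = 8.7 / 2 / 1000 = 0.00435 m
q''' = q' / (pi * r^2)
q''' = 372 / (pi * 0.00435^2)
q''' = 6.2577e+06 W/m^3

6.2577e+06


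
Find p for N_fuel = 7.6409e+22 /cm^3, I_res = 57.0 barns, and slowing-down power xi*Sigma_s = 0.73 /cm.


p = exp(-N * I * 1e-24 / (xi*Sigma_s))
p = exp(-7.6409e+22 * 57.0 * 1e-24 / 0.73)
p = 0.0025640

0.0025640


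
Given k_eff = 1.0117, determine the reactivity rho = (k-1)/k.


rho = (k_eff - 1) / k_eff
rho = (1.0117 - 1) / 1.0117
rho = 0.011565

0.011565


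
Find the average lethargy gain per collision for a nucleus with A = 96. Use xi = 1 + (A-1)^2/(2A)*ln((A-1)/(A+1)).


xi = 1 + (A-1)^2/(2A) * ln((A-1)/(A+1))
xi = 1 + (96-1)^2/(2*96) * ln((96-1)/(96 +1))
xi = 0.020689

0.020689


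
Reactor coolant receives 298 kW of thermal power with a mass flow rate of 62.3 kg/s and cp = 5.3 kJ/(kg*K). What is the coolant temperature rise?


dT = Q / (m_dot * cp)
dT = 298 / (62.3 * 5.3)
dT = 0.90251 C

0.90251


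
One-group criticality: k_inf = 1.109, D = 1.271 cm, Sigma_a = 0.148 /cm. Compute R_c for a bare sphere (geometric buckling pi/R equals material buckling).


L^2 = D / Sigma_a = 1.271 / 0.148 = 8.587838 cm^2
B_m^2 = (k_inf - 1) / L^2 = (1.109 - 1) / 8.587838 = 0.01269237 /cm^2
For a bare sphere: B_g = pi/R, so R_c = pi / sqrt(B_m^2)
R_c = pi / sqrt(0.01269237) = 27.886 cm

27.886


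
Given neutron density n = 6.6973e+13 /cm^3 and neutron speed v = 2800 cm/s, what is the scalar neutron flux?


phi = n * v
phi = 6.6973e+13 * 2800
phi = 1.8752e+17 /cm^2/s

1.8752e+17


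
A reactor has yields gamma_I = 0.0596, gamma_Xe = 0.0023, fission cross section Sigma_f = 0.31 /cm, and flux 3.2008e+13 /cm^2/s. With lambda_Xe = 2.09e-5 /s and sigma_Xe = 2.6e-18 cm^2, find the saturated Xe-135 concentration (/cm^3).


Xe_eq = (gamma_I + gamma_Xe) * Sigma_f * phi / (lambda_Xe + sigma_Xe * phi)
Numerator = (0.0596 + 0.0023) * 0.31 * 3.2008e+13 = 6.142015e+11
Denominator = 2.09e-5 + 2.6e-18 * 3.2008e+13 = 1.041208e-04
Xe_eq = 6.142015e+11 / 1.041208e-04 = 5.8989e+15 /cm^3

5.8989e+15


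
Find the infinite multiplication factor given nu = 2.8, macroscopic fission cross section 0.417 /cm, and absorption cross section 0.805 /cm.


k_inf = nu * Sigma_f / Sigma_a
k_inf = 2.8 * 0.417 / 0.805
k_inf = 1.4504

1.4504


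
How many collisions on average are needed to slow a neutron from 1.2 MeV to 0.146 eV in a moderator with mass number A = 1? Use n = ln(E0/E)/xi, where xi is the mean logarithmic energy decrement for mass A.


xi = 1 + (A-1)^2/(2A)*ln((A-1)/(A+1)) = 1 (for A = 1)
n = ln(E0/E) / xi
n = ln(1.2e6 / 0.146) / 1
n = ln(8.219178e+06) / 1 = 15.922

15.922


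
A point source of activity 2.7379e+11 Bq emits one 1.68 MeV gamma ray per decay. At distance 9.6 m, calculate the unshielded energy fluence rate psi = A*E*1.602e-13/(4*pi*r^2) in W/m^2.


psi = A * E * 1.602e-13 / (4*pi*r^2)
psi = 2.7379e+11 * 1.68 * 1.602e-13 / (4*pi*9.6^2)
psi = 6.3626e-05 W/m^2

6.3626e-05


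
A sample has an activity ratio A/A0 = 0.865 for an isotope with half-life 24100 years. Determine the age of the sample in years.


lambda = ln(2) / t_half = ln(2) / 24100 = 2.876129e-05 /yr
t = -ln(A/A0) / lambda
t = -ln(0.865) / 2.876129e-05
t = 5042.4 yr

5042.4


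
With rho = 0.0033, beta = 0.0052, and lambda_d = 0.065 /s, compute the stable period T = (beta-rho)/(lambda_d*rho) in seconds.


T = (beta - rho) / (lambda_d * rho)
T = (0.0052 - 0.0033) / (0.065 * 0.0033)
T = 8.8578 s

8.8578


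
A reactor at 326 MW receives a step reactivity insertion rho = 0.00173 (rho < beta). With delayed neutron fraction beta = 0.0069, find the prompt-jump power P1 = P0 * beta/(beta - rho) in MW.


P1/P0 = beta / (beta - rho)
P1/P0 = 0.0069 / (0.0069 - 0.00173) = 1.334623
P1 = 326 * 1.334623 = 435.09 MW

435.09


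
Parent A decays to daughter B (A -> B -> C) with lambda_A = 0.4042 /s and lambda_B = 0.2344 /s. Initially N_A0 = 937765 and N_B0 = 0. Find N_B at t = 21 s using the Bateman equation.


N_B(t) = lambda_A * N_A0 / (lambda_B - lambda_A) * [exp(-lambda_A*t) - exp(-lambda_B*t)]
exp(-0.4042*21) = 2.058835e-04; exp(-0.2344*21) = 0.007281634
N_B = 0.4042 * 937765 / (0.2344 - 0.4042) * (2.058835e-04 - 0.007281634)
N_B = 15795

15795


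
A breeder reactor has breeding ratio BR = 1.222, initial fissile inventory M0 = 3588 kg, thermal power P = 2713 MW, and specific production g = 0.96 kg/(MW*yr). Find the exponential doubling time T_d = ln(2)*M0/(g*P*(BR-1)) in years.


Breeding gain G = BR - 1 = 1.222 - 1 = 0.222
Fissile production rate = g * P * G = 0.96 * 2713 * 0.222 = 578.19456 kg/yr
T_d = ln(2) * M0 / (g * P * G)
T_d = ln(2) * 3588 / 578.19456 = 4.3013 yr

4.3013


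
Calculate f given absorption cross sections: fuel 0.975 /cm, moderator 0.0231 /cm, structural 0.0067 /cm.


f = Sigma_a_fuel / (Sigma_a_fuel + Sigma_a_mod + Sigma_a_other)
f = 0.975 / (0.975 + 0.0231 + 0.0067)
f = 0.97034

0.97034


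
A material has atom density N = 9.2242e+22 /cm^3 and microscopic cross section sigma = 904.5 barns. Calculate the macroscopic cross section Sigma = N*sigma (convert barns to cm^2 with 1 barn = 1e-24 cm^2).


Sigma = N * sigma_barns * 1e-24
Sigma = 9.2242e+22 * 904.5 * 1e-24
Sigma = 83.433 /cm

83.433


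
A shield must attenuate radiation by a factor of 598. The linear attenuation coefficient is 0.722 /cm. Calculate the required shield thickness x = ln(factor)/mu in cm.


x = ln(factor) / mu
x = ln(598) / 0.722
x = 8.8554 cm

8.8554


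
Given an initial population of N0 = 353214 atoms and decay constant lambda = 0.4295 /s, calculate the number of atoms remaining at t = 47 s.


N = N0 * exp(-lambda * t)
N = 353214 * exp(-0.4295 * 47)
N = 6.0416e-04

6.0416e-04


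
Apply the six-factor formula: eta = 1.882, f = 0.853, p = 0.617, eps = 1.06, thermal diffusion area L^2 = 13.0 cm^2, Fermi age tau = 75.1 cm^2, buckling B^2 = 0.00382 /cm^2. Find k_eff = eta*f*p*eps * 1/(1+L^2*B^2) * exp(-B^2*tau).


k_inf = eta*f*p*eps = 1.882*0.853*0.617*1.06 = 1.049928
P_TNL = 1/(1 + L^2*B^2) = 1/(1 + 13.0*0.00382) = 0.9526894
P_FNL = exp(-B^2*tau) = exp(-0.00382*75.1) = 0.7506003
k_eff = k_inf * P_TNL * P_FNL = 1.049928 * 0.9526894 * 0.7506003
k_eff = 0.75079

0.75079


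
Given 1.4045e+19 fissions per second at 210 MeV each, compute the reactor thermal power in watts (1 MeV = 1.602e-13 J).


P = fission_rate * E_MeV * 1.602e-13
P = 1.4045e+19 * 210 * 1.602e-13
P = 4.7250e+08 W

4.7250e+08


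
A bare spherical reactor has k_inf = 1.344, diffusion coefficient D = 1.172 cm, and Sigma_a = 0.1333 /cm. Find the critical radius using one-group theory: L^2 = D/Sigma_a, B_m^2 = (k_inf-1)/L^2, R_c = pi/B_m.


L^2 = D / Sigma_a = 1.172 / 0.1333 = 8.792198 cm^2
B_m^2 = (k_inf - 1) / L^2 = (1.344 - 1) / 8.792198 = 0.03912560 /cm^2
For a bare sphere: B_g = pi/R, so R_c = pi / sqrt(B_m^2)
R_c = pi / sqrt(0.03912560) = 15.883 cm

15.883


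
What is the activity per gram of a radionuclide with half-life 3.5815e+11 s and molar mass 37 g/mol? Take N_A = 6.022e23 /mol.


lambda = ln(2) / t_half = ln(2) / 3.5815e+11 = 1.935354e-12 /s
SA = lambda * N_A / M
SA = 1.935354e-12 * 6.022e23 / 37
SA = 3.1499e+10 Bq/g

3.1499e+10


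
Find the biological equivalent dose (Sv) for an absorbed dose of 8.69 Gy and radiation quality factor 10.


H = D * Q
H = 8.69 * 10
H = 86.900 Sv

86.900


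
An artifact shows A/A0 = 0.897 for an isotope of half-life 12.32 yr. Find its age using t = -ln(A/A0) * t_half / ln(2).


lambda = ln(2) / t_half = ln(2) / 12.32 = 0.05626195 /yr
t = -ln(A/A0) / lambda
t = -ln(0.897) / 0.05626195
t = 1.9320 yr

1.9320


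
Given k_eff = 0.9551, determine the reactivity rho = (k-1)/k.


rho = (k_eff - 1) / k_eff
rho = (0.9551 - 1) / 0.9551
rho = -0.047011

-0.047011


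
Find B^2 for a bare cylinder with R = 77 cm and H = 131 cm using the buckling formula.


B^2 = (2.405/R)^2 + (pi/H)^2
B^2 = (2.405/77)^2 + (pi/131)^2
B^2 = 0.0015507 /cm^2

0.0015507


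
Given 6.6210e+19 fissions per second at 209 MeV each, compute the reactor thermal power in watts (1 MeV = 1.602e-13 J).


P = fission_rate * E_MeV * 1.602e-13
P = 6.6210e+19 * 209 * 1.602e-13
P = 2.2168e+09 W

2.2168e+09


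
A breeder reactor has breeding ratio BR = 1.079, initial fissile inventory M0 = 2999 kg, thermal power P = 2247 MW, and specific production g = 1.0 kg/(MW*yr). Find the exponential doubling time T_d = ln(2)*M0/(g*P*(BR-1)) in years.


Breeding gain G = BR - 1 = 1.079 - 1 = 0.079
Fissile production rate = g * P * G = 1.0 * 2247 * 0.079 = 177.513 kg/yr
T_d = ln(2) * M0 / (g * P * G)
T_d = ln(2) * 2999 / 177.513 = 11.710 yr

11.710


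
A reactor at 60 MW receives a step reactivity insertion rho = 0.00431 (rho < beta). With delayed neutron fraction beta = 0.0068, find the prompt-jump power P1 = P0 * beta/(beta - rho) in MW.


P1/P0 = beta / (beta - rho)
P1/P0 = 0.0068 / (0.0068 - 0.00431) = 2.730924
P1 = 60 * 2.730924 = 163.86 MW

163.86


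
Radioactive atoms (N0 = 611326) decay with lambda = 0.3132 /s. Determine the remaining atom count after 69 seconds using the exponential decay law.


N = N0 * exp(-lambda * t)
N = 611326 * exp(-0.3132 * 69)
N = 2.5166e-04

2.5166e-04


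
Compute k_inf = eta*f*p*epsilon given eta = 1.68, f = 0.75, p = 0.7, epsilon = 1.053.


k_inf = eta * f * p * epsilon
k_inf = 1.68 * 0.75 * 0.7 * 1.053
k_inf = 0.92875

0.92875


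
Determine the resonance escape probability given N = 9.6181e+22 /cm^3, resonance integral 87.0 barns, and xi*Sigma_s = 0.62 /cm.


p = exp(-N * I * 1e-24 / (xi*Sigma_s))
p = exp(-9.6181e+22 * 87.0 * 1e-24 / 0.62)
p = 1.3760e-06

1.3760e-06


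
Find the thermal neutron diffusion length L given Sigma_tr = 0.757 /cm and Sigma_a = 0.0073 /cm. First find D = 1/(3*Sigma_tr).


D = 1 / (3 * Sigma_tr) = 1 / (3 * 0.757) = 0.4403347 cm
L = sqrt(D / Sigma_a)
L = sqrt(0.4403347 / 0.0073)
L = 7.7666 cm

7.7666


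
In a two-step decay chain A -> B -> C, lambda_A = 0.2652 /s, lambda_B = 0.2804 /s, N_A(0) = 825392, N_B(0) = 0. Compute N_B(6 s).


N_B(t) = lambda_A * N_A0 / (lambda_B - lambda_A) * [exp(-lambda_A*t) - exp(-lambda_B*t)]
exp(-0.2652*6) = 0.2036810; exp(-0.2804*6) = 0.1859272
N_B = 0.2652 * 825392 / (0.2804 - 0.2652) * (0.2036810 - 0.1859272)
N_B = 255671

255671


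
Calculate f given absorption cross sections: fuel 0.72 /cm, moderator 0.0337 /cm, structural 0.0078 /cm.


f = Sigma_a_fuel / (Sigma_a_fuel + Sigma_a_mod + Sigma_a_other)
f = 0.72 / (0.72 + 0.0337 + 0.0078)
f = 0.94550

0.94550


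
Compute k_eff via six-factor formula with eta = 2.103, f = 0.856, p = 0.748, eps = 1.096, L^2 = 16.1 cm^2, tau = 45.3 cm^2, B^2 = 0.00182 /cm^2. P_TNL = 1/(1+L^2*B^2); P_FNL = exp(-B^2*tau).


k_inf = eta*f*p*eps = 2.103*0.856*0.748*1.096 = 1.475792
P_TNL = 1/(1 + L^2*B^2) = 1/(1 + 16.1*0.00182) = 0.9715322
P_FNL = exp(-B^2*tau) = exp(-0.00182*45.3) = 0.9208612
k_eff = k_inf * P_TNL * P_FNL = 1.475792 * 0.9715322 * 0.9208612
k_eff = 1.3203

1.3203


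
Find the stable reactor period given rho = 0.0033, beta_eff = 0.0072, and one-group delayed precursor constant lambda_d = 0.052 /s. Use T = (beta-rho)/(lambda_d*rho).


T = (beta - rho) / (lambda_d * rho)
T = (0.0072 - 0.0033) / (0.052 * 0.0033)
T = 22.727 s

22.727


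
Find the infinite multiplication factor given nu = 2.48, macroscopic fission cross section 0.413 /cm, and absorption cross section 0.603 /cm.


k_inf = nu * Sigma_f / Sigma_a
k_inf = 2.48 * 0.413 / 0.603
k_inf = 1.6986

1.6986


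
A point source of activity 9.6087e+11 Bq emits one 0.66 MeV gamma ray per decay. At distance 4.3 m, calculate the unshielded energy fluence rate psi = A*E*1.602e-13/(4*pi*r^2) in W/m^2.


psi = A * E * 1.602e-13 / (4*pi*r^2)
psi = 9.6087e+11 * 0.66 * 1.602e-13 / (4*pi*4.3^2)
psi = 4.3724e-04 W/m^2

4.3724e-04


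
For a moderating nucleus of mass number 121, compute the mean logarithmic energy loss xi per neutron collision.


xi = 1 + (A-1)^2/(2A) * ln((A-1)/(A+1))
xi = 1 + (121-1)^2/(2*121) * ln((121-1)/(121 +1))
xi = 0.016438

0.016438


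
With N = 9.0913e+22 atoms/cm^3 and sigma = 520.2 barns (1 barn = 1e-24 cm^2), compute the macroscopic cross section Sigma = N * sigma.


Sigma = N * sigma_barns * 1e-24
Sigma = 9.0913e+22 * 520.2 * 1e-24
Sigma = 47.293 /cm

47.293


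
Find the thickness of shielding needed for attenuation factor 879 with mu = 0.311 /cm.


x = ln(factor) / mu
x = ln(879) / 0.311
x = 21.797 cm

21.797


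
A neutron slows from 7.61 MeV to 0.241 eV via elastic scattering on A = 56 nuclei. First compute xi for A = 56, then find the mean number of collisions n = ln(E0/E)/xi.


xi = 1 + (A-1)^2/(2A)*ln((A-1)/(A+1)) = 0.03529286 (for A = 56)
n = ln(E0/E) / xi
n = ln(7.61e6 / 0.241) / 0.03529286
n = ln(3.157676e+07) / 0.03529286 = 489.28

489.28


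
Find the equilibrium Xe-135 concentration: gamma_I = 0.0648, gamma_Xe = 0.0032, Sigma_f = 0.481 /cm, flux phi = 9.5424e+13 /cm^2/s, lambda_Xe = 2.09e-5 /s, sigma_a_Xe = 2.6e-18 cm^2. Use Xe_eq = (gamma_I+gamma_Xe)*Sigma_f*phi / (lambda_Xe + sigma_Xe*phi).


Xe_eq = (gamma_I + gamma_Xe) * Sigma_f * phi / (lambda_Xe + sigma_Xe * phi)
Numerator = (0.0648 + 0.0032) * 0.481 * 9.5424e+13 = 3.121128e+12
Denominator = 2.09e-5 + 2.6e-18 * 9.5424e+13 = 2.690024e-04
Xe_eq = 3.121128e+12 / 2.690024e-04 = 1.1603e+16 /cm^3

1.1603e+16


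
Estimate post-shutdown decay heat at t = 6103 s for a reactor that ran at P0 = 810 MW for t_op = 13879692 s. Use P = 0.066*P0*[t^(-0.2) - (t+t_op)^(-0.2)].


P/P0 = 0.066 * [t^(-0.2) - (t + t_op)^(-0.2)]
P/P0 = 0.066 * [6103^(-0.2) - (6103 + 13879692)^(-0.2)]
P/P0 = 0.066 * [0.1749409 - 0.03728085] = 0.009085563
P = 810 * 0.009085563 = 7.3593 MW

7.3593


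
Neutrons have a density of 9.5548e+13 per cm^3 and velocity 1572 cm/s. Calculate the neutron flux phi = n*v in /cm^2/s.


phi = n * v
phi = 9.5548e+13 * 1572
phi = 1.5020e+17 /cm^2/s

1.5020e+17


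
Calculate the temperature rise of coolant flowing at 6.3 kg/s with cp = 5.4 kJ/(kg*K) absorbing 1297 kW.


dT = Q / (m_dot * cp)
dT = 1297 / (6.3 * 5.4)
dT = 38.125 C

38.125


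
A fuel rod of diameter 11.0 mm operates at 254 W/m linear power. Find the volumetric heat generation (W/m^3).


r = D / 2 / 1000 = 11.0 / 2 / 1000 = 0.0055 m
q''' = q' / (pi * r^2)
q''' = 254 / (pi * 0.0055^2)
q''' = 2.6728e+06 W/m^3

2.6728e+06


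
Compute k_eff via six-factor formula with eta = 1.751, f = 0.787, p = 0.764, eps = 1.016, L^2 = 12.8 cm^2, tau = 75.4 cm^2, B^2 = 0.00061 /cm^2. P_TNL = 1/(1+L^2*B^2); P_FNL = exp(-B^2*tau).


k_inf = eta*f*p*eps = 1.751*0.787*0.764*1.016 = 1.069665
P_TNL = 1/(1 + L^2*B^2) = 1/(1 + 12.8*0.00061) = 0.9922525
P_FNL = exp(-B^2*tau) = exp(-0.00061*75.4) = 0.9550477
k_eff = k_inf * P_TNL * P_FNL = 1.069665 * 0.9922525 * 0.9550477
k_eff = 1.0137

1.0137


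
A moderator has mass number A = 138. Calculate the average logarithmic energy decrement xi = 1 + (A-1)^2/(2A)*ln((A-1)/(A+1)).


xi = 1 + (A-1)^2/(2A) * ln((A-1)/(A+1))
xi = 1 + (138-1)^2/(2*138) * ln((138-1)/(138 +1))
xi = 0.014423

0.014423


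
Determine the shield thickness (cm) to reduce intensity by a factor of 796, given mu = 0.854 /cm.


x = ln(factor) / mu
x = ln(796) / 0.854
x = 7.8215 cm

7.8215


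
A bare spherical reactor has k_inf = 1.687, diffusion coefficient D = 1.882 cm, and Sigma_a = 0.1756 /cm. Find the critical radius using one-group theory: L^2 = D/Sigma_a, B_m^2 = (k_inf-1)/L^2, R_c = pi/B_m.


L^2 = D / Sigma_a = 1.882 / 0.1756 = 10.71754 cm^2
B_m^2 = (k_inf - 1) / L^2 = (1.687 - 1) / 10.71754 = 0.06410053 /cm^2
For a bare sphere: B_g = pi/R, so R_c = pi / sqrt(B_m^2)
R_c = pi / sqrt(0.06410053) = 12.408 cm

12.408


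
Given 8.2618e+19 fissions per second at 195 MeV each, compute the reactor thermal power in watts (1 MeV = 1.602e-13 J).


P = fission_rate * E_MeV * 1.602e-13
P = 8.2618e+19 * 195 * 1.602e-13
P = 2.5809e+09 W

2.5809e+09


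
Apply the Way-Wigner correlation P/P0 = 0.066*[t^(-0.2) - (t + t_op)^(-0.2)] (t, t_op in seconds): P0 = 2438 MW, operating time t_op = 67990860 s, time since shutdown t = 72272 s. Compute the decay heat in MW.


P/P0 = 0.066 * [t^(-0.2) - (t + t_op)^(-0.2)]
P/P0 = 0.066 * [72272^(-0.2) - (72272 + 67990860)^(-0.2)]
P/P0 = 0.066 * [0.1067102 - 0.02712799] = 0.005252426
P = 2438 * 0.005252426 = 12.805 MW

12.805


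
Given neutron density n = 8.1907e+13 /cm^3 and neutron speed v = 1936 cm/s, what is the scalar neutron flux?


phi = n * v
phi = 8.1907e+13 * 1936
phi = 1.5857e+17 /cm^2/s

1.5857e+17


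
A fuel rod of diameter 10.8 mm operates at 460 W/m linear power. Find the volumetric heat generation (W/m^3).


r = D / 2 / 1000 = 10.8 / 2 / 1000 = 0.0054 m
q''' = q' / (pi * r^2)
q''' = 460 / (pi * 0.0054^2)
q''' = 5.0213e+06 W/m^3

5.0213e+06


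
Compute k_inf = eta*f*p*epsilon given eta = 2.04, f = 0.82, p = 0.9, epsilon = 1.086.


k_inf = eta * f * p * epsilon
k_inf = 2.04 * 0.82 * 0.9 * 1.086
k_inf = 1.6350

1.6350


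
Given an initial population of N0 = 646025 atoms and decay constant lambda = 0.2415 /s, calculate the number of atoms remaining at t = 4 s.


N = N0 * exp(-lambda * t)
N = 646025 * exp(-0.2415 * 4)
N = 245879

245879


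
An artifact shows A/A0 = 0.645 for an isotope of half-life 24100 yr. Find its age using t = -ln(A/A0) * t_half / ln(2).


lambda = ln(2) / t_half = ln(2) / 24100 = 2.876129e-05 /yr
t = -ln(A/A0) / lambda
t = -ln(0.645) / 2.876129e-05
t = 15246 yr

15246


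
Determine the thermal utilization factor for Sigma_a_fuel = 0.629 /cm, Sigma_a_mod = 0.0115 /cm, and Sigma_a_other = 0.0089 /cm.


f = Sigma_a_fuel / (Sigma_a_fuel + Sigma_a_mod + Sigma_a_other)
f = 0.629 / (0.629 + 0.0115 + 0.0089)
f = 0.96859

0.96859


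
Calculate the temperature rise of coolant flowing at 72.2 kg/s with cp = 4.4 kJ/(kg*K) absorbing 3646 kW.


dT = Q / (m_dot * cp)
dT = 3646 / (72.2 * 4.4)
dT = 11.477 C

11.477


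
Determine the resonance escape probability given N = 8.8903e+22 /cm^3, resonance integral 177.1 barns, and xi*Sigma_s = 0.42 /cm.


p = exp(-N * I * 1e-24 / (xi*Sigma_s))
p = exp(-8.8903e+22 * 177.1 * 1e-24 / 0.42)
p = 5.2410e-17

5.2410e-17


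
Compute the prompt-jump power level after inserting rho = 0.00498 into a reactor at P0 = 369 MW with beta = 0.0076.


P1/P0 = beta / (beta - rho)
P1/P0 = 0.0076 / (0.0076 - 0.00498) = 2.900763
P1 = 369 * 2.900763 = 1070.4 MW

1070.4


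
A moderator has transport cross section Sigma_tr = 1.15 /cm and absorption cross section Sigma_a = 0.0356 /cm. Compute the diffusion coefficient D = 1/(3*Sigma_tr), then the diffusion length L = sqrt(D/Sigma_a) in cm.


D = 1 / (3 * Sigma_tr) = 1 / (3 * 1.15) = 0.2898551 cm
L = sqrt(D / Sigma_a)
L = sqrt(0.2898551 / 0.0356)
L = 2.8534 cm

2.8534


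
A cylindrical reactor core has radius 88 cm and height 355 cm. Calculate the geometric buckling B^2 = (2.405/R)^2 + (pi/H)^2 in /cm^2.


B^2 = (2.405/R)^2 + (pi/H)^2
B^2 = (2.405/88)^2 + (pi/355)^2
B^2 = 8.2522e-04 /cm^2

8.2522e-04


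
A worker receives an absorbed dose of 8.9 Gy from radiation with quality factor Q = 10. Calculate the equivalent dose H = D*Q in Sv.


H = D * Q
H = 8.9 * 10
H = 89.000 Sv

89.000


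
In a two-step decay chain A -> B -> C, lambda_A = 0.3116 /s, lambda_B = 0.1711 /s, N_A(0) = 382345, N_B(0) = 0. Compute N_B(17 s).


N_B(t) = lambda_A * N_A0 / (lambda_B - lambda_A) * [exp(-lambda_A*t) - exp(-lambda_B*t)]
exp(-0.3116*17) = 0.005005590; exp(-0.1711*17) = 0.05454659
N_B = 0.3116 * 382345 / (0.1711 - 0.3116) * (0.005005590 - 0.05454659)
N_B = 42009

42009


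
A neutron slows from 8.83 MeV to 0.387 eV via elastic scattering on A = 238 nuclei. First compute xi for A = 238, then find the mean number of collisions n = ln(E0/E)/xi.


xi = 1 + (A-1)^2/(2A)*ln((A-1)/(A+1)) = 0.008379872 (for A = 238)
n = ln(E0/E) / xi
n = ln(8.83e6 / 0.387) / 0.008379872
n = ln(2.281654e+07) / 0.008379872 = 2021.9

2021.9


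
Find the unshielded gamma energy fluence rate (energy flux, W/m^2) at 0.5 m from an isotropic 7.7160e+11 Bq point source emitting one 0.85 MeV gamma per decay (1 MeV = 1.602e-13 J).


psi = A * E * 1.602e-13 / (4*pi*r^2)
psi = 7.7160e+11 * 0.85 * 1.602e-13 / (4*pi*0.5^2)
psi = 0.033444 W/m^2

0.033444


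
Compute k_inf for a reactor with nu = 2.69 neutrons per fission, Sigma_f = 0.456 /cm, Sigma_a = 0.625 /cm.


k_inf = nu * Sigma_f / Sigma_a
k_inf = 2.69 * 0.456 / 0.625
k_inf = 1.9626

1.9626


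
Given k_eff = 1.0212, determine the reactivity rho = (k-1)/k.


rho = (k_eff - 1) / k_eff
rho = (1.0212 - 1) / 1.0212
rho = 0.020760

0.020760


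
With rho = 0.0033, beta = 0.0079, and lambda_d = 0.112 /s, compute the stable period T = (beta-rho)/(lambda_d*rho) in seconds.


T = (beta - rho) / (lambda_d * rho)
T = (0.0079 - 0.0033) / (0.112 * 0.0033)
T = 12.446 s

12.446


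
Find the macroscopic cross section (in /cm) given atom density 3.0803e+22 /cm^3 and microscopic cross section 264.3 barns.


Sigma = N * sigma_barns * 1e-24
Sigma = 3.0803e+22 * 264.3 * 1e-24
Sigma = 8.1412 /cm

8.1412


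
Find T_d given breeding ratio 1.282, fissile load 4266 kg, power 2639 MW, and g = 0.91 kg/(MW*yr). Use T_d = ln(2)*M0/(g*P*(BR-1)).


Breeding gain G = BR - 1 = 1.282 - 1 = 0.282
Fissile production rate = g * P * G = 0.91 * 2639 * 0.282 = 677.22018 kg/yr
T_d = ln(2) * M0 / (g * P * G)
T_d = ln(2) * 4266 / 677.22018 = 4.3663 yr

4.3663


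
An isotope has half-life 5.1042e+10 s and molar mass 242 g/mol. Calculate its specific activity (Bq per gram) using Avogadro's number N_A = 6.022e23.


lambda = ln(2) / t_half = ln(2) / 5.1042e+10 = 1.357994e-11 /s
SA = lambda * N_A / M
SA = 1.357994e-11 * 6.022e23 / 242
SA = 3.3793e+10 Bq/g

3.3793e+10


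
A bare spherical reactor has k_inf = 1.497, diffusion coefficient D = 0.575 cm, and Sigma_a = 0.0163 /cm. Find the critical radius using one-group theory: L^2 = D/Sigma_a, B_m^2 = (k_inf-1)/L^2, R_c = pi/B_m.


L^2 = D / Sigma_a = 0.575 / 0.0163 = 35.27607 cm^2
B_m^2 = (k_inf - 1) / L^2 = (1.497 - 1) / 35.27607 = 0.01408887 /cm^2
For a bare sphere: B_g = pi/R, so R_c = pi / sqrt(B_m^2)
R_c = pi / sqrt(0.01408887) = 26.467 cm

26.467


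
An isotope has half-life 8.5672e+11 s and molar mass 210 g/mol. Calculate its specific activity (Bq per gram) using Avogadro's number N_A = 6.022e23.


lambda = ln(2) / t_half = ln(2) / 8.5672e+11 = 8.090709e-13 /s
SA = lambda * N_A / M
SA = 8.090709e-13 * 6.022e23 / 210
SA = 2.3201e+09 Bq/g

2.3201e+09


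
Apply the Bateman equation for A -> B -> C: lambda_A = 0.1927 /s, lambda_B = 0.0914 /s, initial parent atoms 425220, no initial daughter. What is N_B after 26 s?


N_B(t) = lambda_A * N_A0 / (lambda_B - lambda_A) * [exp(-lambda_A*t) - exp(-lambda_B*t)]
exp(-0.1927*26) = 0.006669569; exp(-0.0914*26) = 0.09288436
N_B = 0.1927 * 425220 / (0.0914 - 0.1927) * (0.006669569 - 0.09288436)
N_B = 69738

69738


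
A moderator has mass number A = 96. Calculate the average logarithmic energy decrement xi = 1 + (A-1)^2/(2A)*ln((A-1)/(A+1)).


xi = 1 + (A-1)^2/(2A) * ln((A-1)/(A+1))
xi = 1 + (96-1)^2/(2*96) * ln((96-1)/(96 +1))
xi = 0.020689

0.020689


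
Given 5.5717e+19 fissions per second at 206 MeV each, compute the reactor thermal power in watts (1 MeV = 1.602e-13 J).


P = fission_rate * E_MeV * 1.602e-13
P = 5.5717e+19 * 206 * 1.602e-13
P = 1.8387e+09 W

1.8387e+09


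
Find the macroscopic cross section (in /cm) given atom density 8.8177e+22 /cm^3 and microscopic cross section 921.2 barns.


Sigma = N * sigma_barns * 1e-24
Sigma = 8.8177e+22 * 921.2 * 1e-24
Sigma = 81.229 /cm

81.229


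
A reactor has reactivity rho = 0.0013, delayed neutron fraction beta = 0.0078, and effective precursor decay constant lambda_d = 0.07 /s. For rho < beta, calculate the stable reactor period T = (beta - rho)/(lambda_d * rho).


T = (beta - rho) / (lambda_d * rho)
T = (0.0078 - 0.0013) / (0.07 * 0.0013)
T = 71.429 s

71.429


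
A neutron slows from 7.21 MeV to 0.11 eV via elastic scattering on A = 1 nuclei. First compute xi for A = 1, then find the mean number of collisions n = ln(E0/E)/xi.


xi = 1 + (A-1)^2/(2A)*ln((A-1)/(A+1)) = 1 (for A = 1)
n = ln(E0/E) / xi
n = ln(7.21e6 / 0.11) / 1
n = ln(6.554545e+07) / 1 = 17.998

17.998


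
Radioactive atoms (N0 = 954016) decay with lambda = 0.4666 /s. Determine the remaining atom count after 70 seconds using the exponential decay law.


N = N0 * exp(-lambda * t)
N = 954016 * exp(-0.4666 * 70)
N = 6.2320e-09

6.2320e-09


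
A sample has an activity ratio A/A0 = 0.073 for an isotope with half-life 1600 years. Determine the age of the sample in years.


lambda = ln(2) / t_half = ln(2) / 1600 = 4.332170e-04 /yr
t = -ln(A/A0) / lambda
t = -ln(0.073) / 4.332170e-04
t = 6041.5 yr

6041.5


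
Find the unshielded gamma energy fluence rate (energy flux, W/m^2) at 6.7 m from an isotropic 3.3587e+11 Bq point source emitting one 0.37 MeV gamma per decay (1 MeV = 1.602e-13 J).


psi = A * E * 1.602e-13 / (4*pi*r^2)
psi = 3.3587e+11 * 0.37 * 1.602e-13 / (4*pi*6.7^2)
psi = 3.5292e-05 W/m^2

3.5292e-05


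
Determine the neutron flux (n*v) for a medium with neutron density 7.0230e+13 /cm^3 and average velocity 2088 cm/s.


phi = n * v
phi = 7.0230e+13 * 2088
phi = 1.4664e+17 /cm^2/s

1.4664e+17


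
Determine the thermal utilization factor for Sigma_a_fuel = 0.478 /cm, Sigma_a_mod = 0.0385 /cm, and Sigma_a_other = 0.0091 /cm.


f = Sigma_a_fuel / (Sigma_a_fuel + Sigma_a_mod + Sigma_a_other)
f = 0.478 / (0.478 + 0.0385 + 0.0091)
f = 0.90944

0.90944


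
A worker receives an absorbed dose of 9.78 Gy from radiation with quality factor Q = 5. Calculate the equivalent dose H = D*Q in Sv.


H = D * Q
H = 9.78 * 5
H = 48.900 Sv

48.900


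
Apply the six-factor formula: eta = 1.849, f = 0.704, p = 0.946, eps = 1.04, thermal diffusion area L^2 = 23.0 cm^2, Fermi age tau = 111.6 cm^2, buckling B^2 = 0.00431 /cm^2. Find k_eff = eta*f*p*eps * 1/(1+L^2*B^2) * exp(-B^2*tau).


k_inf = eta*f*p*eps = 1.849*0.704*0.946*1.04 = 1.280661
P_TNL = 1/(1 + L^2*B^2) = 1/(1 + 23.0*0.00431) = 0.9098105
P_FNL = exp(-B^2*tau) = exp(-0.00431*111.6) = 0.6181674
k_eff = k_inf * P_TNL * P_FNL = 1.280661 * 0.9098105 * 0.6181674
k_eff = 0.72026

0.72026


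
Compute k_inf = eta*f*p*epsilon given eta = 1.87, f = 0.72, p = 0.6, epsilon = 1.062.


k_inf = eta * f * p * epsilon
k_inf = 1.87 * 0.72 * 0.6 * 1.062
k_inf = 0.85793

0.85793


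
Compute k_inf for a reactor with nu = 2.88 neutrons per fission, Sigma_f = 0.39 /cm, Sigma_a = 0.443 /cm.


k_inf = nu * Sigma_f / Sigma_a
k_inf = 2.88 * 0.39 / 0.443
k_inf = 2.5354

2.5354


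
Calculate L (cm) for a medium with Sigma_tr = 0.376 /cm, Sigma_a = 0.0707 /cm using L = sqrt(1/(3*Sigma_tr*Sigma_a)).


D = 1 / (3 * Sigma_tr) = 1 / (3 * 0.376) = 0.8865248 cm
L = sqrt(D / Sigma_a)
L = sqrt(0.8865248 / 0.0707)
L = 3.5411 cm

3.5411


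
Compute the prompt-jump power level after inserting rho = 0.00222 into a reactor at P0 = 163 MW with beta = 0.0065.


P1/P0 = beta / (beta - rho)
P1/P0 = 0.0065 / (0.0065 - 0.00222) = 1.518692
P1 = 163 * 1.518692 = 247.55 MW

247.55


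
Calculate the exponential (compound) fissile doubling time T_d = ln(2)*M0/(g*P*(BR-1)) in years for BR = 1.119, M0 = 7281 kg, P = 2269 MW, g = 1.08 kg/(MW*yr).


Breeding gain G = BR - 1 = 1.119 - 1 = 0.119
Fissile production rate = g * P * G = 1.08 * 2269 * 0.119 = 291.61188 kg/yr
T_d = ln(2) * M0 / (g * P * G)
T_d = ln(2) * 7281 / 291.61188 = 17.307 yr

17.307


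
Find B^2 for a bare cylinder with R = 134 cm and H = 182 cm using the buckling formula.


B^2 = (2.405/R)^2 + (pi/H)^2
B^2 = (2.405/134)^2 + (pi/182)^2
B^2 = 6.2008e-04 /cm^2

6.2008e-04


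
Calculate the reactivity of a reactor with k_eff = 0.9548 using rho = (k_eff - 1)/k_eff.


rho = (k_eff - 1) / k_eff
rho = (0.9548 - 1) / 0.9548
rho = -0.047340

-0.047340


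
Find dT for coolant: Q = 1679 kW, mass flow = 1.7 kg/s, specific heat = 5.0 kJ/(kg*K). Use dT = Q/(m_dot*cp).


dT = Q / (m_dot * cp)
dT = 1679 / (1.7 * 5.0)
dT = 197.53 C

197.53


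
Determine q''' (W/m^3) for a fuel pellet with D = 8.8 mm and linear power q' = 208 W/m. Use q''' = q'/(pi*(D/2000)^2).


r = D / 2 / 1000 = 8.8 / 2 / 1000 = 0.0044 m
q''' = q' / (pi * r^2)
q''' = 208 / (pi * 0.0044^2)
q''' = 3.4199e+06 W/m^3

3.4199e+06


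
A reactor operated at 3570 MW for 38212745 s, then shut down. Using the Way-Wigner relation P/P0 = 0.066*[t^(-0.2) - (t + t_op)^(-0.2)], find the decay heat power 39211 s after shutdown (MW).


P/P0 = 0.066 * [t^(-0.2) - (t + t_op)^(-0.2)]
P/P0 = 0.066 * [39211^(-0.2) - (39211 + 38212745)^(-0.2)]
P/P0 = 0.066 * [0.1205920 - 0.03044173] = 0.005949918
P = 3570 * 0.005949918 = 21.241 MW

21.241


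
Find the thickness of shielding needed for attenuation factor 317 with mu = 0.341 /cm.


x = ln(factor) / mu
x = ln(317) / 0.341
x = 16.888 cm

16.888


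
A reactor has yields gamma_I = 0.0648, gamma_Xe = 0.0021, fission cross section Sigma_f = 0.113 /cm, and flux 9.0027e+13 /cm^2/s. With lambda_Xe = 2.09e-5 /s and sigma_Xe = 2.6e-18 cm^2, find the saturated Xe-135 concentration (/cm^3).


Xe_eq = (gamma_I + gamma_Xe) * Sigma_f * phi / (lambda_Xe + sigma_Xe * phi)
Numerator = (0.0648 + 0.0021) * 0.113 * 9.0027e+13 = 6.805771e+11
Denominator = 2.09e-5 + 2.6e-18 * 9.0027e+13 = 2.549702e-04
Xe_eq = 6.805771e+11 / 2.549702e-04 = 2.6692e+15 /cm^3

2.6692e+15


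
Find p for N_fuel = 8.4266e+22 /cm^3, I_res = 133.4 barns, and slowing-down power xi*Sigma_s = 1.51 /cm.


p = exp(-N * I * 1e-24 / (xi*Sigma_s))
p = exp(-8.4266e+22 * 133.4 * 1e-24 / 1.51)
p = 5.8469e-04

5.8469e-04


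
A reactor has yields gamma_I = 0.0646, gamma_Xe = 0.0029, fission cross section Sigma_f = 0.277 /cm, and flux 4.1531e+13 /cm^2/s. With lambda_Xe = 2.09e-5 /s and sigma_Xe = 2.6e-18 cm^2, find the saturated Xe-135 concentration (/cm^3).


Xe_eq = (gamma_I + gamma_Xe) * Sigma_f * phi / (lambda_Xe + sigma_Xe * phi)
Numerator = (0.0646 + 0.0029) * 0.277 * 4.1531e+13 = 7.765259e+11
Denominator = 2.09e-5 + 2.6e-18 * 4.1531e+13 = 1.288806e-04
Xe_eq = 7.765259e+11 / 1.288806e-04 = 6.0252e+15 /cm^3

6.0252e+15


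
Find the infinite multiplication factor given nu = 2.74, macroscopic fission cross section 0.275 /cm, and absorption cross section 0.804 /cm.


k_inf = nu * Sigma_f / Sigma_a
k_inf = 2.74 * 0.275 / 0.804
k_inf = 0.93719

0.93719


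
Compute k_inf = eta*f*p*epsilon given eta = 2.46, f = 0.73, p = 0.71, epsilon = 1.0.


k_inf = eta * f * p * epsilon
k_inf = 2.46 * 0.73 * 0.71 * 1.0
k_inf = 1.2750

1.2750


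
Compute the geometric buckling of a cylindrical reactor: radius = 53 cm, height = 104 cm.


B^2 = (2.405/R)^2 + (pi/H)^2
B^2 = (2.405/53)^2 + (pi/104)^2
B^2 = 0.0029716 /cm^2

0.0029716


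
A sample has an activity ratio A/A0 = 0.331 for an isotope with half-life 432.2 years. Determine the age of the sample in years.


lambda = ln(2) / t_half = ln(2) / 432.2 = 0.001603765 /yr
t = -ln(A/A0) / lambda
t = -ln(0.331) / 0.001603765
t = 689.40 yr

689.40


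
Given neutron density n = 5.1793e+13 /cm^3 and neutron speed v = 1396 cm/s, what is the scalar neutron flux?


phi = n * v
phi = 5.1793e+13 * 1396
phi = 7.2303e+16 /cm^2/s

7.2303e+16


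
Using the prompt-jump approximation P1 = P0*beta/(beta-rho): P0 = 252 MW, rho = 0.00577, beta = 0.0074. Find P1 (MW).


P1/P0 = beta / (beta - rho)
P1/P0 = 0.0074 / (0.0074 - 0.00577) = 4.539877
P1 = 252 * 4.539877 = 1144.0 MW

1144.0


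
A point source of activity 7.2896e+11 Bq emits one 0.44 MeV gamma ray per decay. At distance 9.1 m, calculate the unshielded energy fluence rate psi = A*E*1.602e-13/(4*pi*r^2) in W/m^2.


psi = A * E * 1.602e-13 / (4*pi*r^2)
psi = 7.2896e+11 * 0.44 * 1.602e-13 / (4*pi*9.1^2)
psi = 4.9377e-05 W/m^2

4.9377e-05


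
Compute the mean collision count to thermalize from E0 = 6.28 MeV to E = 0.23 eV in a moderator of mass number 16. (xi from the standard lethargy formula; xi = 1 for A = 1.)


xi = 1 + (A-1)^2/(2A)*ln((A-1)/(A+1)) = 0.1199467 (for A = 16)
n = ln(E0/E) / xi
n = ln(6.28e6 / 0.23) / 0.1199467
n = ln(2.730435e+07) / 0.1199467 = 142.75

142.75


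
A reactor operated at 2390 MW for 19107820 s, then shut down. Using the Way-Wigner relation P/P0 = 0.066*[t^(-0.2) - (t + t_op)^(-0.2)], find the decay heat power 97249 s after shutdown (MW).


P/P0 = 0.066 * [t^(-0.2) - (t + t_op)^(-0.2)]
P/P0 = 0.066 * [97249^(-0.2) - (97249 + 19107820)^(-0.2)]
P/P0 = 0.066 * [0.1005595 - 0.03493951] = 0.004330919
P = 2390 * 0.004330919 = 10.351 MW

10.351


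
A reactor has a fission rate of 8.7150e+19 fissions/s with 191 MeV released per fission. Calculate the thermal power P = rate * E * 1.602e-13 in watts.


P = fission_rate * E_MeV * 1.602e-13
P = 8.7150e+19 * 191 * 1.602e-13
P = 2.6666e+09 W

2.6666e+09


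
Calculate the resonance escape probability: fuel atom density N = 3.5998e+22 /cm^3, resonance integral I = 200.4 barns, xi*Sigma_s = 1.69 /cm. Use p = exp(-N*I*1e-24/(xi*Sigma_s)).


p = exp(-N * I * 1e-24 / (xi*Sigma_s))
p = exp(-3.5998e+22 * 200.4 * 1e-24 / 1.69)
p = 0.014001

0.014001


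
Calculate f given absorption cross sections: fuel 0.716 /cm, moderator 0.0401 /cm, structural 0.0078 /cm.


f = Sigma_a_fuel / (Sigma_a_fuel + Sigma_a_mod + Sigma_a_other)
f = 0.716 / (0.716 + 0.0401 + 0.0078)
f = 0.93730

0.93730


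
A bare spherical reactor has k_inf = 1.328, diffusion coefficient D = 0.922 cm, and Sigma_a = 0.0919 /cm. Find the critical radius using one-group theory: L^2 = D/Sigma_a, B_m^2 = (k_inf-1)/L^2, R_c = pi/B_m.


L^2 = D / Sigma_a = 0.922 / 0.0919 = 10.03264 cm^2
B_m^2 = (k_inf - 1) / L^2 = (1.328 - 1) / 10.03264 = 0.03269329 /cm^2
For a bare sphere: B_g = pi/R, so R_c = pi / sqrt(B_m^2)
R_c = pi / sqrt(0.03269329) = 17.375 cm

17.375


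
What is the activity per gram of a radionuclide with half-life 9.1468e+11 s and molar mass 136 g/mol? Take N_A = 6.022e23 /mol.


lambda = ln(2) / t_half = ln(2) / 9.1468e+11 = 7.578029e-13 /s
SA = lambda * N_A / M
SA = 7.578029e-13 * 6.022e23 / 136
SA = 3.3555e+09 Bq/g

3.3555e+09


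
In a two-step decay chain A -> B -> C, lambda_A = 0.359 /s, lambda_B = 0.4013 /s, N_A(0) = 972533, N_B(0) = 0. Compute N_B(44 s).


N_B(t) = lambda_A * N_A0 / (lambda_B - lambda_A) * [exp(-lambda_A*t) - exp(-lambda_B*t)]
exp(-0.359*44) = 1.380017e-07; exp(-0.4013*44) = 2.145732e-08
N_B = 0.359 * 972533 / (0.4013 - 0.359) * (1.380017e-07 - 2.145732e-08)
N_B = 0.96194

0.96194


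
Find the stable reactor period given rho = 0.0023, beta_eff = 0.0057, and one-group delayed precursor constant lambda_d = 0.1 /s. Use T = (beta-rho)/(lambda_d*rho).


T = (beta - rho) / (lambda_d * rho)
T = (0.0057 - 0.0023) / (0.1 * 0.0023)
T = 14.783 s

14.783


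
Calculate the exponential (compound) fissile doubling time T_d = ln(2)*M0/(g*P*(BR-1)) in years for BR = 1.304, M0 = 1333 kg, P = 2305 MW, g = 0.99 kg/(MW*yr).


Breeding gain G = BR - 1 = 1.304 - 1 = 0.304
Fissile production rate = g * P * G = 0.99 * 2305 * 0.304 = 693.7128 kg/yr
T_d = ln(2) * M0 / (g * P * G)
T_d = ln(2) * 1333 / 693.7128 = 1.3319 yr

1.3319


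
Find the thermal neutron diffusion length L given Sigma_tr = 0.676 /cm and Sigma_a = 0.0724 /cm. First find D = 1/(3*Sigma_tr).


D = 1 / (3 * Sigma_tr) = 1 / (3 * 0.676) = 0.4930966 cm
L = sqrt(D / Sigma_a)
L = sqrt(0.4930966 / 0.0724)
L = 2.6097 cm

2.6097


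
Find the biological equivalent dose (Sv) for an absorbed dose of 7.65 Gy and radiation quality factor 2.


H = D * Q
H = 7.65 * 2
H = 15.300 Sv

15.300


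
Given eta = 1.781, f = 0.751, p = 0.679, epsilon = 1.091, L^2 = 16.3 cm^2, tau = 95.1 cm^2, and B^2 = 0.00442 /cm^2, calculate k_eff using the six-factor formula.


k_inf = eta*f*p*eps = 1.781*0.751*0.679*1.091 = 0.9908283
P_TNL = 1/(1 + L^2*B^2) = 1/(1 + 16.3*0.00442) = 0.9327958
P_FNL = exp(-B^2*tau) = exp(-0.00442*95.1) = 0.6568221
k_eff = k_inf * P_TNL * P_FNL = 0.9908283 * 0.9327958 * 0.6568221
k_eff = 0.60706

0.60706


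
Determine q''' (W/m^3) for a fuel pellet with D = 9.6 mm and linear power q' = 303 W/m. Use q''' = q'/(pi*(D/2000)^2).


r = D / 2 / 1000 = 9.6 / 2 / 1000 = 0.0048 m
q''' = q' / (pi * r^2)
q''' = 303 / (pi * 0.0048^2)
q''' = 4.1861e+06 W/m^3

4.1861e+06


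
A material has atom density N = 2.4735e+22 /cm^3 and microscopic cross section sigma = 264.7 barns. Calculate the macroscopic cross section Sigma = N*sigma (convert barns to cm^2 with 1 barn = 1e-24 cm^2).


Sigma = N * sigma_barns * 1e-24
Sigma = 2.4735e+22 * 264.7 * 1e-24
Sigma = 6.5474 /cm

6.5474


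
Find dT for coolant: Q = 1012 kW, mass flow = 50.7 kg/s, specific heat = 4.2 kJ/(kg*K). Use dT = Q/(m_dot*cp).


dT = Q / (m_dot * cp)
dT = 1012 / (50.7 * 4.2)
dT = 4.7525 C

4.7525


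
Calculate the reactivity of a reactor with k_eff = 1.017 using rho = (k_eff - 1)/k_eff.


rho = (k_eff - 1) / k_eff
rho = (1.017 - 1) / 1.017
rho = 0.016716

0.016716


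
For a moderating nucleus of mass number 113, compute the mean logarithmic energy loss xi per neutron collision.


xi = 1 + (A-1)^2/(2A) * ln((A-1)/(A+1))
xi = 1 + (113-1)^2/(2*113) * ln((113-1)/(113 +1))
xi = 0.017595

0.017595


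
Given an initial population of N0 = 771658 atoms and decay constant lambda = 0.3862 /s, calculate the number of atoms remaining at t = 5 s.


N = N0 * exp(-lambda * t)
N = 771658 * exp(-0.3862 * 5)
N = 111893

111893
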